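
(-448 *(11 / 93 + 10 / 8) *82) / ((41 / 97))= -11059552/93 = -118919.91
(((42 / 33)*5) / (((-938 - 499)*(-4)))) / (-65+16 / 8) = -5/284526 = 0.00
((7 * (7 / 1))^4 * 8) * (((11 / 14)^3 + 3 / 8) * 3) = 118993560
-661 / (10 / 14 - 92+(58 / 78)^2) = 7037667/966032 = 7.29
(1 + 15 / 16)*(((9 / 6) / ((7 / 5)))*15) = 6975/224 = 31.14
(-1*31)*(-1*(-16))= -496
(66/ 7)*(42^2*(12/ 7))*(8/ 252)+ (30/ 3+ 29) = 6609/7 = 944.14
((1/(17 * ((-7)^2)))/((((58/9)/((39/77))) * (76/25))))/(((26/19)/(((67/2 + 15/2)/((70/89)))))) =492615/416659936 = 0.00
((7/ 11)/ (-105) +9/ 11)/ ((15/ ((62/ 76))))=2077/47025 = 0.04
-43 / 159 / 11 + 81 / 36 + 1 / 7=2.37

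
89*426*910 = 34501740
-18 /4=-9/2 = -4.50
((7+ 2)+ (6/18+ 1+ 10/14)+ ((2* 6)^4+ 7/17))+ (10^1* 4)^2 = 7978043/357 = 22347.46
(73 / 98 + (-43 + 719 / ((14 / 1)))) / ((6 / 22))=4906/147 = 33.37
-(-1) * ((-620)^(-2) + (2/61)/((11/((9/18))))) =385071/257932400 = 0.00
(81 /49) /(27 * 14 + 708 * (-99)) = -3/126518 = 0.00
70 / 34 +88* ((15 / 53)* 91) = 2043895/901 = 2268.47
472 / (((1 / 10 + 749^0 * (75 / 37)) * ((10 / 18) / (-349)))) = -109708848/787 = -139401.33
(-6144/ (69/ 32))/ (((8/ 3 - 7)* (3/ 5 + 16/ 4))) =983040/6877 = 142.95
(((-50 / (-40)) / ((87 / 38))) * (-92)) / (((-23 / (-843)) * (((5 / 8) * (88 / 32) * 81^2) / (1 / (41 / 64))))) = -21868544/85811319 = -0.25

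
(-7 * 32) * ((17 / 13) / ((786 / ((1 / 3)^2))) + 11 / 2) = -56650496/45981 = -1232.04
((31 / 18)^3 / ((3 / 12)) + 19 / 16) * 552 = 5800117/486 = 11934.40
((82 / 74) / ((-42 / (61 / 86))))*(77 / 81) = -27511/1546452 = -0.02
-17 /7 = -2.43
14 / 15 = 0.93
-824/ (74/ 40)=-16480/37 = -445.41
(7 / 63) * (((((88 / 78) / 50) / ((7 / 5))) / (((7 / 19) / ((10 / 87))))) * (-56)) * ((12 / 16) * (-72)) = 13376/7917 = 1.69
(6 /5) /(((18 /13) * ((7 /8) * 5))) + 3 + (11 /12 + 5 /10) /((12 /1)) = 83567/25200 = 3.32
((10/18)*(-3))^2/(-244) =-25/2196 = -0.01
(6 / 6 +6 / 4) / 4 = 5/8 = 0.62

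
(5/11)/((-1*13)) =-5/143 = -0.03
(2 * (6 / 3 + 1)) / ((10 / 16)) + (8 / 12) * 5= 194/15 = 12.93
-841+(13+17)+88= -723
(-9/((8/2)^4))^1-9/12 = -201/256 = -0.79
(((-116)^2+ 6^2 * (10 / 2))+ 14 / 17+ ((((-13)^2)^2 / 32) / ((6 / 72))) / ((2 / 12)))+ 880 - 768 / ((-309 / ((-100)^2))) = 725848631/7004 = 103633.44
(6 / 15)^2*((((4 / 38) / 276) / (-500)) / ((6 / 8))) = -2/12290625 = 0.00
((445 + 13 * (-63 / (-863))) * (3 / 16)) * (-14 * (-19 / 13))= 76778373/44876 = 1710.90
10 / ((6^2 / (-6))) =-5/3 = -1.67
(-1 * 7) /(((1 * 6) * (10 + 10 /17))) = -119/1080 = -0.11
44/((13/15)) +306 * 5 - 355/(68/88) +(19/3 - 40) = 721139/663 = 1087.69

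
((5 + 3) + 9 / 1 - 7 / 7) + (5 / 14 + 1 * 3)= 271/14 = 19.36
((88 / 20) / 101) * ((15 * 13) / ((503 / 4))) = 3432/50803 = 0.07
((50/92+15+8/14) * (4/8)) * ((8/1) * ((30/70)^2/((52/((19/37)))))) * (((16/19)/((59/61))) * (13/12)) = 1899174/17221687 = 0.11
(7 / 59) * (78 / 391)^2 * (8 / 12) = 28392/9019979 = 0.00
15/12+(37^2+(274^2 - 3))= 305773/4 = 76443.25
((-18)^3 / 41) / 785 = -5832/32185 = -0.18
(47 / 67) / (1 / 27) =1269/67 = 18.94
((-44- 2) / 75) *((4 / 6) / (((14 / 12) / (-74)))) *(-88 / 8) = -149776/525 = -285.29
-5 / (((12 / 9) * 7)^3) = -135/21952 = -0.01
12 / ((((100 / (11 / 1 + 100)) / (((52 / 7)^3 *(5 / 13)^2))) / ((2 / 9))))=179.50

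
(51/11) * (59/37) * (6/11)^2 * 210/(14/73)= 118614780/49247 = 2408.57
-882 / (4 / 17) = -7497/2 = -3748.50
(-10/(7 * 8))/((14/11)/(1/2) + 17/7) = -55/1532 = -0.04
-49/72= -0.68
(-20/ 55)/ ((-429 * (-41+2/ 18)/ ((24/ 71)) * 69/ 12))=-72/59080307 = 0.00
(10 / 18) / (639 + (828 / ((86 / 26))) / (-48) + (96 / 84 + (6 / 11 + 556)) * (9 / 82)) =543004/679292703 = 0.00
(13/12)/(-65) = -1/60 = -0.02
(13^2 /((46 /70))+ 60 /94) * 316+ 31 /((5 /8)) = 440606188/5405 = 81518.26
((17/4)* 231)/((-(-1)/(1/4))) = 3927/16 = 245.44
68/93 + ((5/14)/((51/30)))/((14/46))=110119/77469 = 1.42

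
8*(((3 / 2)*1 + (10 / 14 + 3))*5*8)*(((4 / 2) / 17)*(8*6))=1121280/119 = 9422.52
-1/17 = -0.06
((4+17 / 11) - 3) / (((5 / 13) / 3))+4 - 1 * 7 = 927/55 = 16.85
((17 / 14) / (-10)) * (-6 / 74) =51/5180 = 0.01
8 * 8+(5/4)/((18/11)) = 4663/72 = 64.76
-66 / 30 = -11/5 = -2.20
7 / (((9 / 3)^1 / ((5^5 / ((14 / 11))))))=34375/6 = 5729.17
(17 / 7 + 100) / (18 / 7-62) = -717/416 = -1.72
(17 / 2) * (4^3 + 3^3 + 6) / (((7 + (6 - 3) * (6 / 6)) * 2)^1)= 1649/40 = 41.22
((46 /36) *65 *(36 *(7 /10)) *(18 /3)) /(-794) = -6279/397 = -15.82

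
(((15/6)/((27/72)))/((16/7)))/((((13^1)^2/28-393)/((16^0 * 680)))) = -33320/6501 = -5.13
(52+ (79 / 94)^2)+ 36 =783809/8836 = 88.71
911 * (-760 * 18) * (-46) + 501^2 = 573525081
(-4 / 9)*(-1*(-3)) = -4/3 = -1.33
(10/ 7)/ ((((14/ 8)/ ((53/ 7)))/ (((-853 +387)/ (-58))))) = 493960/9947 = 49.66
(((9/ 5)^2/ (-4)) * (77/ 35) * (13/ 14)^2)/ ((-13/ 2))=11583/49000 = 0.24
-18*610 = -10980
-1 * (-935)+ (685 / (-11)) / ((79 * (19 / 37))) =15412440/16511 = 933.46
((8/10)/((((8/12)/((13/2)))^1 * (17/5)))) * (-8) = -312/17 = -18.35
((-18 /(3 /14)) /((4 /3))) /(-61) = 63/61 = 1.03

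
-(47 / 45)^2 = -2209/2025 = -1.09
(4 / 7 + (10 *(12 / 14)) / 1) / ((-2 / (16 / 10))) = -256/35 = -7.31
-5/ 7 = -0.71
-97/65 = -1.49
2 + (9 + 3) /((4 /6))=20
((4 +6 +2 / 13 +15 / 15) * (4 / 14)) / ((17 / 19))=5510/1547 = 3.56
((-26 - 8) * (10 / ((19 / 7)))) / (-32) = 3.91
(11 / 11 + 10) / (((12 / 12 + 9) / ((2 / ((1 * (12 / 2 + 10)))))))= 11/80 = 0.14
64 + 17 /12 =785/12 = 65.42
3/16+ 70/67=1321/1072 = 1.23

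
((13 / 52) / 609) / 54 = 1/131544 = 0.00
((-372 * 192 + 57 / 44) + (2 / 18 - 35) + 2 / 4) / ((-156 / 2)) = 2176693/2376 = 916.12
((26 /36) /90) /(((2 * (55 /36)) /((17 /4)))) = 221/19800 = 0.01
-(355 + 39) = -394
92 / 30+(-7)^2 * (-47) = -34499/15 = -2299.93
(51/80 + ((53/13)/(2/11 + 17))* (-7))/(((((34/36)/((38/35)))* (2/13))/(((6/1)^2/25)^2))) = -29486214/1859375 = -15.86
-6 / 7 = -0.86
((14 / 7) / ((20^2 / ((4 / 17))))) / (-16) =-1/13600 = 0.00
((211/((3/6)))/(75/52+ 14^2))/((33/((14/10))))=0.09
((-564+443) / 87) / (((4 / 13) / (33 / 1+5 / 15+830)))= -3902.37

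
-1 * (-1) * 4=4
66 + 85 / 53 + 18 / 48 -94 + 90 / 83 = -877579/35192 = -24.94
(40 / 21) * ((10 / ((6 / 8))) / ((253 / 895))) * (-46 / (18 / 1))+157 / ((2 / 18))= 7380881/6237 = 1183.40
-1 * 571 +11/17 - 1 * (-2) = -9662/17 = -568.35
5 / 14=0.36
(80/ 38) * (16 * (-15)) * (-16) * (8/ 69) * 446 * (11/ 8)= 251187200/437 = 574799.08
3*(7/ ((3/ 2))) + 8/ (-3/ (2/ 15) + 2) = 558/41 = 13.61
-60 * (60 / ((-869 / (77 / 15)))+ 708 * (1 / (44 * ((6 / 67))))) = -9350130/869 = -10759.64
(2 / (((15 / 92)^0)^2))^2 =4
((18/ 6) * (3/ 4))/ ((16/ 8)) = 9/8 = 1.12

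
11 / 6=1.83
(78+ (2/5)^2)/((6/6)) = 1954/25 = 78.16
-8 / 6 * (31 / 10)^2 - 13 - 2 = -2086/75 = -27.81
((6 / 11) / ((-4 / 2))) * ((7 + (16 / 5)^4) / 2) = -15.25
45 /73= 0.62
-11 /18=-0.61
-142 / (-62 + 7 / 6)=852/365 = 2.33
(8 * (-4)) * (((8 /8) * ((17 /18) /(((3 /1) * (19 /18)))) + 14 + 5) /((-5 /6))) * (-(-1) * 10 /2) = 70400/19 = 3705.26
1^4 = 1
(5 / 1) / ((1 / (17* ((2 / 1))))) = 170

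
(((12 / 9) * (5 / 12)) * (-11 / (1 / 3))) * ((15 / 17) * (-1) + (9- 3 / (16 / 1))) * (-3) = 118635/272 = 436.16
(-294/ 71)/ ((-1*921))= 98/21797 = 0.00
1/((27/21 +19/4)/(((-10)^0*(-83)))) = -2324/169 = -13.75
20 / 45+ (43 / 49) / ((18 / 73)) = 4.00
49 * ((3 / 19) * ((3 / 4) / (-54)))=-49/456 = -0.11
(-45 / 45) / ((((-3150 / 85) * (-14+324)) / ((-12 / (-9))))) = 17/146475 = 0.00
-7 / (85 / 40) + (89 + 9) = 1610/17 = 94.71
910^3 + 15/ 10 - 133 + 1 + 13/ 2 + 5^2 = 753570901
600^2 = 360000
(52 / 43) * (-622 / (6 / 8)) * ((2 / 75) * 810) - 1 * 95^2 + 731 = -6440746/215 = -29956.96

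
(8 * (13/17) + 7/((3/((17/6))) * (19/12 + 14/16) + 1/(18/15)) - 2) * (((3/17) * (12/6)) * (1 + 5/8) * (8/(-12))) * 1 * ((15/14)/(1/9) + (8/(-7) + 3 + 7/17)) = -193083345/6888026 = -28.03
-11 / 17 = -0.65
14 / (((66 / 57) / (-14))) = -1862/11 = -169.27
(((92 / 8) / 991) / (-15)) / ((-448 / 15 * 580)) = 23/515002880 = 0.00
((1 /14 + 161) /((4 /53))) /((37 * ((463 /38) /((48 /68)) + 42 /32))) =13624710/4387201 = 3.11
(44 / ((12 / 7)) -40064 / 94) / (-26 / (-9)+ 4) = -169431/2914 = -58.14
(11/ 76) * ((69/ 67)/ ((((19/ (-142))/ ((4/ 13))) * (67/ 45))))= -4850010/21066877 = -0.23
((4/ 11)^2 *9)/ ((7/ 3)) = 432/847 = 0.51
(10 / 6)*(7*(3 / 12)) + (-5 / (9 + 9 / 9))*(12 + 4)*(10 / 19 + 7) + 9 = -11011/228 = -48.29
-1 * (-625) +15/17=10640/17 = 625.88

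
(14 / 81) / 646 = 7/26163 = 0.00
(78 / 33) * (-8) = -208/11 = -18.91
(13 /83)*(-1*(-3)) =39/83 = 0.47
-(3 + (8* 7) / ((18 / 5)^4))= -43741/13122 = -3.33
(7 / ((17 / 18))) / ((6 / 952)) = 1176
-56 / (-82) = 28/41 = 0.68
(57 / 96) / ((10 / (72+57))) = 2451/320 = 7.66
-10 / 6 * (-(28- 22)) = 10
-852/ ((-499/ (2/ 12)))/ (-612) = -71/152694 = 0.00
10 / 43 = 0.23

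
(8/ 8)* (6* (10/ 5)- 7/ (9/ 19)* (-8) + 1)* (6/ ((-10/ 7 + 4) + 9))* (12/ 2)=33068/81 = 408.25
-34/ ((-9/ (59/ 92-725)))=-1132897/414 = -2736.47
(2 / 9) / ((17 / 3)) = 0.04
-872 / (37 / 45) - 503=-57851/37 = -1563.54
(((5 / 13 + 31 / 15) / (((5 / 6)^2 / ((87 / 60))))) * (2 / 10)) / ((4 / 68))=706962/40625 = 17.40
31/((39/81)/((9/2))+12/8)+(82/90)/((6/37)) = 5252597/210870 = 24.91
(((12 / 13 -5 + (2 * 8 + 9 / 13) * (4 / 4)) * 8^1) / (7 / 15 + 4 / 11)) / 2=108240/1781 = 60.77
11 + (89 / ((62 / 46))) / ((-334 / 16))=40571/5177 = 7.84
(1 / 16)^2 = 1/256 = 0.00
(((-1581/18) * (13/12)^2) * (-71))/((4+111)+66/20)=187085/3024 = 61.87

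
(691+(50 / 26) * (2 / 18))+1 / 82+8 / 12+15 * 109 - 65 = 21700597/9594 = 2261.89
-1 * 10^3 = -1000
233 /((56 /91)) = 3029/8 = 378.62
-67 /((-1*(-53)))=-67/53 = -1.26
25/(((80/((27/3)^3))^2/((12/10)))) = 1594323/640 = 2491.13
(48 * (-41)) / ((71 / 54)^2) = -5738688/5041 = -1138.40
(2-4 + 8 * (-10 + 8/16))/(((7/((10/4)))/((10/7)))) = -1950/49 = -39.80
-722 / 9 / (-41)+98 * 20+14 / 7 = 724700/369 = 1963.96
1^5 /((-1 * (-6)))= 1/6 = 0.17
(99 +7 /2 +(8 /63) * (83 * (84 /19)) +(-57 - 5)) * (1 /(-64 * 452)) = -9929/3297792 = 0.00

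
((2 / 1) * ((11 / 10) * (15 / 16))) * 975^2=31370625/16 = 1960664.06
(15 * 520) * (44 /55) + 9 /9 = 6241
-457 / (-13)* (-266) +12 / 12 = -121549/13 = -9349.92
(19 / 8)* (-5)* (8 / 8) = -95/8 = -11.88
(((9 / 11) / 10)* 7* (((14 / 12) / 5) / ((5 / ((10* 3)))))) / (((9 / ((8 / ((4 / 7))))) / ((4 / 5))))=1372/1375 = 1.00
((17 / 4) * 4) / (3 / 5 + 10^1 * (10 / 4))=0.66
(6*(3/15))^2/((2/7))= 126/25 = 5.04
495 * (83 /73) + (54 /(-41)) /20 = 16842879/29930 = 562.74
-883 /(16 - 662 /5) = 4415/582 = 7.59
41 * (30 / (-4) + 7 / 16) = -4633/16 = -289.56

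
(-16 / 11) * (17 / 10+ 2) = -296/55 = -5.38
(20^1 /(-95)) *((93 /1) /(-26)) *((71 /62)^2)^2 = 76235043/58867016 = 1.30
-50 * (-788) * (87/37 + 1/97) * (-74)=-667908800/97 = -6885657.73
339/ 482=0.70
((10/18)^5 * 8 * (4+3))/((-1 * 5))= -35000/59049 = -0.59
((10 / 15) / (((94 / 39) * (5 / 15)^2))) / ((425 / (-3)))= -351/19975 = -0.02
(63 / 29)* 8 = 504/29 = 17.38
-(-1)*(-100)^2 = 10000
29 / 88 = 0.33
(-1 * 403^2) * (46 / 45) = -7470814/45 = -166018.09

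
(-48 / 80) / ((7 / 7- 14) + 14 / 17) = 17/345 = 0.05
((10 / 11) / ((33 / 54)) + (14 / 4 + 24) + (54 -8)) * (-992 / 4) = -2250228/121 = -18596.93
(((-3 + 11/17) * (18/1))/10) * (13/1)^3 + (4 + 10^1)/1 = -157946/17 = -9290.94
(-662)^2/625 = 438244/625 = 701.19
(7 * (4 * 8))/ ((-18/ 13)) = -1456/9 = -161.78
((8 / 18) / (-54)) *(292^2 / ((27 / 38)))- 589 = -10344493/6561 = -1576.66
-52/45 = -1.16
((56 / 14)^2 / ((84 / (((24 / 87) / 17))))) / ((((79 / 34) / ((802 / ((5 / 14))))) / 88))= 9033728/34365 = 262.88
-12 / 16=-3/4 = -0.75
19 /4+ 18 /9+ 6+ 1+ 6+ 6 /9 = 245/12 = 20.42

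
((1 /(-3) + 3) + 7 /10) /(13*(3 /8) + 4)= 404/1065 = 0.38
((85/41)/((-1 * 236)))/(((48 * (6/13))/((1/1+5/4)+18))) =-9945/1238528 = -0.01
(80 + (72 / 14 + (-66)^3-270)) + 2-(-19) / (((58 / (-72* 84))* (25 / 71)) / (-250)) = 227157512/203 = 1119002.52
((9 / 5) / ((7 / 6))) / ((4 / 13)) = 5.01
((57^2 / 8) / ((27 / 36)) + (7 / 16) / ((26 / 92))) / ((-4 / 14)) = -395339/208 = -1900.67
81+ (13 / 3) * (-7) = 152/3 = 50.67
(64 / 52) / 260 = 4/845 = 0.00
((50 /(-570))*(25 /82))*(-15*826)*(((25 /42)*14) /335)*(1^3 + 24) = 32265625/156579 = 206.07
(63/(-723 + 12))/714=-1/8058 = 0.00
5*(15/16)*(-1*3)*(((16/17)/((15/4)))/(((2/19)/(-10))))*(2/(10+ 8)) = 1900/51 = 37.25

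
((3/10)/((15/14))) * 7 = 49/25 = 1.96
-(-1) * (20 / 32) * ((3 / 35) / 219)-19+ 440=1721049/4088 = 421.00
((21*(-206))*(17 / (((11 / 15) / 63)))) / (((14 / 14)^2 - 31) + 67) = -69497190/407 = -170754.77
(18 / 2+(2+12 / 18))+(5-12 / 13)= 614/39 = 15.74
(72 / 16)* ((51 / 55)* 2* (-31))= -14229/55 = -258.71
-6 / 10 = -3/5 = -0.60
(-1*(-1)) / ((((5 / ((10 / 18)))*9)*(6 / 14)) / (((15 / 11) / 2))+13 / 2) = 70/4019 = 0.02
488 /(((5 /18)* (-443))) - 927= -2062089/2215 = -930.97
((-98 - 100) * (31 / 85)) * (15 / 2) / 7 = -9207/119 = -77.37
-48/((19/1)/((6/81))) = -32/171 = -0.19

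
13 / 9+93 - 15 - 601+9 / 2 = -9307/18 = -517.06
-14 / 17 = -0.82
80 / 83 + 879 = 73037/83 = 879.96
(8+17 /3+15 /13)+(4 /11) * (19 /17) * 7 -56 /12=31600/2431 = 13.00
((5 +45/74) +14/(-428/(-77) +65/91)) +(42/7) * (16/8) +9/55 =5617619/280830 = 20.00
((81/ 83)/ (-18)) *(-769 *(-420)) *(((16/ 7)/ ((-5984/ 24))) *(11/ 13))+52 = 3445396/18343 = 187.83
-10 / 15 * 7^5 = -33614/3 = -11204.67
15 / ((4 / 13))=195/4 = 48.75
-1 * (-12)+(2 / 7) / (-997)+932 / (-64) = -286171/111664 = -2.56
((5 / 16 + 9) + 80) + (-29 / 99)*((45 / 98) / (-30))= 2310809/25872 = 89.32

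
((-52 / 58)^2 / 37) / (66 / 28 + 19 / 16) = 0.01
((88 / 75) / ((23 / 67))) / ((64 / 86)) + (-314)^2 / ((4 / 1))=170109791/6900 = 24653.59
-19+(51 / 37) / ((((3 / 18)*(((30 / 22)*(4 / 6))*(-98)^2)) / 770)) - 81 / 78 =-3185671/164983 = -19.31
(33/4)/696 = 11/928 = 0.01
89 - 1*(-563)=652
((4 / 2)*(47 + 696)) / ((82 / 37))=670.51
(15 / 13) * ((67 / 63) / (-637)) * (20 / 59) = -6700/10260159 = 0.00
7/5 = 1.40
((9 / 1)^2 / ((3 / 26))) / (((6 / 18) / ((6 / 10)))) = 6318/5 = 1263.60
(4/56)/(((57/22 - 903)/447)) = -0.04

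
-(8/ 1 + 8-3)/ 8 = -13/8 = -1.62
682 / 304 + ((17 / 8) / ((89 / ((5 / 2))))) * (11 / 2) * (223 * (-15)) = -59302529/54112 = -1095.92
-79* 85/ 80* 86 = -7218.62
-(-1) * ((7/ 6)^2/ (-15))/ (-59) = 49/31860 = 0.00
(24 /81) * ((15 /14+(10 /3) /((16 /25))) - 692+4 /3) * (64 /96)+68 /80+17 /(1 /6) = -32.34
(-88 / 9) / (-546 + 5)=88/4869 = 0.02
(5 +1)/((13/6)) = 36/13 = 2.77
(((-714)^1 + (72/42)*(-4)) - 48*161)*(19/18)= -187283/21 = -8918.24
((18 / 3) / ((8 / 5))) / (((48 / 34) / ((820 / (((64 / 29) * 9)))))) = 505325/4608 = 109.66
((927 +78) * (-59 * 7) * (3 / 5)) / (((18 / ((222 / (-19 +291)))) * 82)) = -3071481/22304 = -137.71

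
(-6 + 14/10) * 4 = -92/5 = -18.40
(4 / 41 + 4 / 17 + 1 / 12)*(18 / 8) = 10443/11152 = 0.94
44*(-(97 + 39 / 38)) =-81950/19 = -4313.16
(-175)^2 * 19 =581875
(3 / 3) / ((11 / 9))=9/11 = 0.82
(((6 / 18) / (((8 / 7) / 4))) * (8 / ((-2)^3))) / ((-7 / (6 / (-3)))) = -0.33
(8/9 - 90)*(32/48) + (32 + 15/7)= -4775/189 = -25.26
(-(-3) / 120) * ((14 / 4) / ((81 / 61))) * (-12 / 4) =-427/2160 = -0.20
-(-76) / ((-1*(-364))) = 19/91 = 0.21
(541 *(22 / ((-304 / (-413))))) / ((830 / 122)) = 149923543/63080 = 2376.72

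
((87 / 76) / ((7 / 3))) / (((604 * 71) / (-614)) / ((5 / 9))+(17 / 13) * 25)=-5208255/987572348 = -0.01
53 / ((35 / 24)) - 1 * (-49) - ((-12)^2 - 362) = 10617/35 = 303.34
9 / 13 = 0.69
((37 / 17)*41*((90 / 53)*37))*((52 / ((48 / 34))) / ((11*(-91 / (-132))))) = 10103220/371 = 27232.40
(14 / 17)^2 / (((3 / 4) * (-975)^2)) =784/824191875 = 0.00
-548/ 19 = -28.84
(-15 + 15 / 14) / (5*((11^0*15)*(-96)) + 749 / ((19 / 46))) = 3705/1432844 = 0.00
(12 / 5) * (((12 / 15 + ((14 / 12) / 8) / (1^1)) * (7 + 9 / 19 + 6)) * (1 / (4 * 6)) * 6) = 3632/475 = 7.65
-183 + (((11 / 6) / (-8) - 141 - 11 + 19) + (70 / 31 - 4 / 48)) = -155771/496 = -314.05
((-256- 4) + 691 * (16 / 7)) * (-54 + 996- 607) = 3094060/7 = 442008.57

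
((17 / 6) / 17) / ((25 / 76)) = 38/75 = 0.51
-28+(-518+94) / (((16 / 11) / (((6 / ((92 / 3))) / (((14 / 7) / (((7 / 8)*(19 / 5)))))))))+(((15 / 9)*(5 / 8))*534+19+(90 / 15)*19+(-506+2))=459509/7360 = 62.43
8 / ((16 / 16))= 8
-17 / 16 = -1.06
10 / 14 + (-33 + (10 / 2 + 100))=509/7 = 72.71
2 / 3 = 0.67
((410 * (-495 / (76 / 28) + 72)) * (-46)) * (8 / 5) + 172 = 63282340/19 = 3330649.47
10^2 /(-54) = -50/27 = -1.85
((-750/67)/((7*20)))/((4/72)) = -675/469 = -1.44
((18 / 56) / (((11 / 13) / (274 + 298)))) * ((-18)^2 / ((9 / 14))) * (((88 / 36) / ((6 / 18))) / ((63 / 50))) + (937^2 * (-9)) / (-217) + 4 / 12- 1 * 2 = 673783.22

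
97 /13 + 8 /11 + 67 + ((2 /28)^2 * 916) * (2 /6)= 1613291/21021 = 76.75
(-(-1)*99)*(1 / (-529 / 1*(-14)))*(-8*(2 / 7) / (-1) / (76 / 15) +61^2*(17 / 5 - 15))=-61774911/107065 = -576.99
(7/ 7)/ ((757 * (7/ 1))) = 1/5299 = 0.00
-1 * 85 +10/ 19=-1605/19 = -84.47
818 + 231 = 1049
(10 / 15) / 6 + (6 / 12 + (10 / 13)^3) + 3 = 160805/39546 = 4.07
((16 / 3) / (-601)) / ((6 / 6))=-16/1803 = -0.01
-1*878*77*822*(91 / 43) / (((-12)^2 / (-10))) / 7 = 301015715/258 = 1166727.58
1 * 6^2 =36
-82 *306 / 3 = -8364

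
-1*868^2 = -753424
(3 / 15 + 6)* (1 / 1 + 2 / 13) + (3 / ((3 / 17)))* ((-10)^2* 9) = 198993/13 = 15307.15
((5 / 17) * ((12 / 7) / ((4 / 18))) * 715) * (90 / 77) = 1579500/833 = 1896.16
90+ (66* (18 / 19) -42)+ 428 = 10232/19 = 538.53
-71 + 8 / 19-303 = -7098/19 = -373.58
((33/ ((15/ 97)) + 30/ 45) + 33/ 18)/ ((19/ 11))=124.99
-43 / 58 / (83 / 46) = -989/2407 = -0.41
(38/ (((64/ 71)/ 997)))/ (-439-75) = -1344953/16448 = -81.77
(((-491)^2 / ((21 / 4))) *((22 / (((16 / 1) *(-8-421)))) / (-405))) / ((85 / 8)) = 964324/28194075 = 0.03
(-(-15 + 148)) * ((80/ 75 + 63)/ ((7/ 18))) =-21910.80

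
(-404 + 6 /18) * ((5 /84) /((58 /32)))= -3460/261 = -13.26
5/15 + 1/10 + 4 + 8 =373/30 = 12.43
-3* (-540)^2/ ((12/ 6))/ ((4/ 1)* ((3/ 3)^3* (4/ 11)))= -601425/2 = -300712.50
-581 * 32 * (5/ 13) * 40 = -3718400/13 = -286030.77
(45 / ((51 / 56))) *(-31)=-26040/17 = -1531.76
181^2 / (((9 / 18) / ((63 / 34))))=2063943/17 = 121408.41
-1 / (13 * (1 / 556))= -556/13 = -42.77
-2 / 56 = -0.04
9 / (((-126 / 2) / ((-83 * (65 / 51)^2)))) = 350675/18207 = 19.26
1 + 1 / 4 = 5/4 = 1.25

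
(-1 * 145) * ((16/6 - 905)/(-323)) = -392515/969 = -405.07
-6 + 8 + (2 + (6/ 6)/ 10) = 41/10 = 4.10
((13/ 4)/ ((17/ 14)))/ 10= 91/340 = 0.27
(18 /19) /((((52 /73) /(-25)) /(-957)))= 15718725/494 = 31819.28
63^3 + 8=250055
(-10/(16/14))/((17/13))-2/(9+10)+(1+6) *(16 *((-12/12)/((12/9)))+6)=-63045/1292 = -48.80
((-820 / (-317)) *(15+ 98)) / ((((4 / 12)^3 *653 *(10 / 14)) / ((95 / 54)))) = 6161890/207001 = 29.77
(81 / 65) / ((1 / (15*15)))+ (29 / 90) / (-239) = 78403573/279630 = 280.38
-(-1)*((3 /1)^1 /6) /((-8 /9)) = -9/16 = -0.56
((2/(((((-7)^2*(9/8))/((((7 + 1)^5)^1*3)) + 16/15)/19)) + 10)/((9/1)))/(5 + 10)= 0.34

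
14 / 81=0.17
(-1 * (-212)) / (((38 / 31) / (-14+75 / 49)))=-2007746/931 = -2156.55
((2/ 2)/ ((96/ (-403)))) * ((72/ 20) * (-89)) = 107601/80 = 1345.01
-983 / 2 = -491.50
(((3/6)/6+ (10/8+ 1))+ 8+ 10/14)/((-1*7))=-232/147 = -1.58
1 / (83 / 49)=0.59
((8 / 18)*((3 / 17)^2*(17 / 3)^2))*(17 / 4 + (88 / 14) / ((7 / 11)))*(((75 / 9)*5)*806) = 92992250/441 = 210866.78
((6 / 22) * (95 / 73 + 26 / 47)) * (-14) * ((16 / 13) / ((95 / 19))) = -1.74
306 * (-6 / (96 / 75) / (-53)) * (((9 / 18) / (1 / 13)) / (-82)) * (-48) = 447525/4346 = 102.97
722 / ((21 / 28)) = 962.67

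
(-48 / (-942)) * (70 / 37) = 560/5809 = 0.10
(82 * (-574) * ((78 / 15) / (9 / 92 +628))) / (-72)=154652/28575 = 5.41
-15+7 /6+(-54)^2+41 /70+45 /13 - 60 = 3885082/1365 = 2846.21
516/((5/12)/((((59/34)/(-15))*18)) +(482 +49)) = 1095984/1127419 = 0.97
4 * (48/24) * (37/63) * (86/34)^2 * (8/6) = 2189216/54621 = 40.08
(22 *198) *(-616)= -2683296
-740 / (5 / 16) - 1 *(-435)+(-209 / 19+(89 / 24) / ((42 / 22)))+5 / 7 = -978437/504 = -1941.34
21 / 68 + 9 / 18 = 55/68 = 0.81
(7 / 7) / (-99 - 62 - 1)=-1/162 = -0.01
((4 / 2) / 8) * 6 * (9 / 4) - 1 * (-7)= 83/8 = 10.38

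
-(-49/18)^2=-2401/324 = -7.41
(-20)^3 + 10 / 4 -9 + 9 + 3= -15989/2 = -7994.50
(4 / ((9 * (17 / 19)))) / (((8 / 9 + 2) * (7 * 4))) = 19/3094 = 0.01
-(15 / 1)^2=-225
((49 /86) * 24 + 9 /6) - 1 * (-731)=64171/86 = 746.17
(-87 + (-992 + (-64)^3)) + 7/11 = -2895446/11 = -263222.36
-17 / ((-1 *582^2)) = 17/338724 = 0.00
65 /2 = 32.50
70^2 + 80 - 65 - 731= 4184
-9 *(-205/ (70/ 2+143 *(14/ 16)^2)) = 118080/9247 = 12.77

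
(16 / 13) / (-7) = -16/91 = -0.18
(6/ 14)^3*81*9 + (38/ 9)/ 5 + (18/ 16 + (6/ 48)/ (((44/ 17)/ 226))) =190890109/2716560 = 70.27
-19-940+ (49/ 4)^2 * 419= 990675/16 = 61917.19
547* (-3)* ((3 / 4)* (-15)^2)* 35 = -38768625/4 = -9692156.25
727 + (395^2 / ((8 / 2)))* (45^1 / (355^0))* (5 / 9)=3903533/4 = 975883.25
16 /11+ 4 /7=156/77 = 2.03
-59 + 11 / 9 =-57.78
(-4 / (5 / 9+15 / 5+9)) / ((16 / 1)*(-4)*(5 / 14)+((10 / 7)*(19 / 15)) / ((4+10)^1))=5292/377533 = 0.01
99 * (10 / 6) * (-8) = -1320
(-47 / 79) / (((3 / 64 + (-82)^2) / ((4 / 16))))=-752/33996781 = 0.00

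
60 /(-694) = -30/347 = -0.09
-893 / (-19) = 47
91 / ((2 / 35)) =3185/2 = 1592.50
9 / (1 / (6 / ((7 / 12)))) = 648/7 = 92.57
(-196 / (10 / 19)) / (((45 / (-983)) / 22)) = 40267612/225 = 178967.16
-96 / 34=-48/17 = -2.82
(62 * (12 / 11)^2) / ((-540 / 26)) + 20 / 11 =-3148/1815 = -1.73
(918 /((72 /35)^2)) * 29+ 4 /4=6291.89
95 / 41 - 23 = -848/41 = -20.68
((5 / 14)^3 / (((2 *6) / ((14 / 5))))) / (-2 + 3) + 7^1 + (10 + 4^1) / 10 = 98909/11760 = 8.41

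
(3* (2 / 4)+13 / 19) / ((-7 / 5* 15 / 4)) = -166/399 = -0.42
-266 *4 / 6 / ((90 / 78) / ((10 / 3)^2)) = -138320/81 = -1707.65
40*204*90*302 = 221788800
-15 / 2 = -7.50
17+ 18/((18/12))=29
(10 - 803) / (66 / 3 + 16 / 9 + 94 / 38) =-135603/4489 = -30.21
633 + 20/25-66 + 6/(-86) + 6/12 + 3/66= 1343972/2365 = 568.28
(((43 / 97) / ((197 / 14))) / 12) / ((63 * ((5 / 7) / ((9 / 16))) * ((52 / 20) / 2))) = 301/11924016 = 0.00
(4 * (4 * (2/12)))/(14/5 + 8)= 20/81 = 0.25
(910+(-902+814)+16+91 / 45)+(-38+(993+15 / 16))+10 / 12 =1293691/720 = 1796.79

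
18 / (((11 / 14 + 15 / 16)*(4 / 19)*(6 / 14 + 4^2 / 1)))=67032/22195 = 3.02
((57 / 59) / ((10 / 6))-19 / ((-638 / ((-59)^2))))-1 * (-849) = 179410393/188210 = 953.25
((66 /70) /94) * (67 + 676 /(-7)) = -6831/23030 = -0.30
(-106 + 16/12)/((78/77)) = -12089/117 = -103.32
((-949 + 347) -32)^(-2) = 1/401956 = 0.00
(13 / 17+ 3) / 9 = 64/153 = 0.42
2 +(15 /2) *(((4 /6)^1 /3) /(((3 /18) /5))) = 52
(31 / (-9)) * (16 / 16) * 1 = -31/9 = -3.44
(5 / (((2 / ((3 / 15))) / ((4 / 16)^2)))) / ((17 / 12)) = 3/136 = 0.02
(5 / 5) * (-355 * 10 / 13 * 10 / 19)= -35500/247 = -143.72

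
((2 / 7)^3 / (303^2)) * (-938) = -1072/4498641 = 0.00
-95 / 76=-5/4 = -1.25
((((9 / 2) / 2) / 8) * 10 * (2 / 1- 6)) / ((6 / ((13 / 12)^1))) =-65/32 = -2.03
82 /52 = 41/26 = 1.58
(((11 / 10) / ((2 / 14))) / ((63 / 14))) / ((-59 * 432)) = -77/1146960 = 0.00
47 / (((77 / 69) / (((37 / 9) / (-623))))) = -39997/143913 = -0.28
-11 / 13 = -0.85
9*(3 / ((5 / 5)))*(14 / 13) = 378/13 = 29.08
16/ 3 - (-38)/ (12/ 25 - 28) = 4079/1032 = 3.95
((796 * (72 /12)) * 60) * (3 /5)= 171936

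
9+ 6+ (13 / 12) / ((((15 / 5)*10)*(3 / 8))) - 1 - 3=1498/135 = 11.10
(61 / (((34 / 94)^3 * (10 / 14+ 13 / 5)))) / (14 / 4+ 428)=221662105/245915302 = 0.90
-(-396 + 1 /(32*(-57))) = 722305/1824 = 396.00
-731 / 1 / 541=-731/541 = -1.35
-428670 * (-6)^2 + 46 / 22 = -169753297/11 = -15432117.91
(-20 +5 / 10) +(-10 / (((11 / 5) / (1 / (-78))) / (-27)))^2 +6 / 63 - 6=-19692833/858858 = -22.93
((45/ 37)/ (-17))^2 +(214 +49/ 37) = 215.33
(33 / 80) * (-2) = -33/40 = -0.82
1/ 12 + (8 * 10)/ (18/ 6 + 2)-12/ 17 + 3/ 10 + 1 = 17011/1020 = 16.68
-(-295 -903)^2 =-1435204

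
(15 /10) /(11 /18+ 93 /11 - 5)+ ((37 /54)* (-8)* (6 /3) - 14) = -534551/21735 = -24.59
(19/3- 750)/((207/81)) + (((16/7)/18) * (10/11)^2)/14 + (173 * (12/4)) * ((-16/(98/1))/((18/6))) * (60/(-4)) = 132.68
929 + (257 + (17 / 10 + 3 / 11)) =130677/110 = 1187.97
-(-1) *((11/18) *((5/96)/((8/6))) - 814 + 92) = -1663433/2304 = -721.98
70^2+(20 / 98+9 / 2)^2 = 47272121/9604 = 4922.13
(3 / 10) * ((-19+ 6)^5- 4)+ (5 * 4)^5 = 30886109/10 = 3088610.90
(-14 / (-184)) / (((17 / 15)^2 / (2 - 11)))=-14175/26588 = -0.53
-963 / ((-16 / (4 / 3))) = 321/4 = 80.25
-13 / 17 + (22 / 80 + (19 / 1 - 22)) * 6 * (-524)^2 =-381592061/85 = -4489318.36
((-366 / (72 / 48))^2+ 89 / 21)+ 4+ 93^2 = 1432058/21 = 68193.24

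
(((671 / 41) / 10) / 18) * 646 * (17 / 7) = 3684461/25830 = 142.64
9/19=0.47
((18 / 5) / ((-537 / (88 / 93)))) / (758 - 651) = -176/2968715 = 0.00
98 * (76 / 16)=931/2 = 465.50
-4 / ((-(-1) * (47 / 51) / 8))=-1632/47 = -34.72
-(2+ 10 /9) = -28/9 = -3.11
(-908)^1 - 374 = -1282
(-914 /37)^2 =835396/1369 = 610.22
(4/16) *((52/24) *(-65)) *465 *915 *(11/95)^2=-580035885/2888 = -200843.45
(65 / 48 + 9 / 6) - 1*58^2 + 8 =-3353.15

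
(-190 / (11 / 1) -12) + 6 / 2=-289/11 = -26.27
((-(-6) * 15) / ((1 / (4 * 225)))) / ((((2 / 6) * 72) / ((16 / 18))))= 3000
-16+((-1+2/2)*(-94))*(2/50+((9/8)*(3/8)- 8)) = -16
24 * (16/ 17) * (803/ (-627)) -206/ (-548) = -2526987/88502 = -28.55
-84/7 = -12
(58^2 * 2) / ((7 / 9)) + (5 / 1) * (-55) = 58627/7 = 8375.29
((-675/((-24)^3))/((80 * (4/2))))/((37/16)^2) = 5/87616 = 0.00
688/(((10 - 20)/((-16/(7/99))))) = 544896/35 = 15568.46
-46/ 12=-23/6 = -3.83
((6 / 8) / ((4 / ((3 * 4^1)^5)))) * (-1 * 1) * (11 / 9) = -57024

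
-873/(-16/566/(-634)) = -78317703/4 = -19579425.75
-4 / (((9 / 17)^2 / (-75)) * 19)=28900/513 = 56.34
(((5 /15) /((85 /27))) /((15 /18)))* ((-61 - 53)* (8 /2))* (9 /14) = -110808/2975 = -37.25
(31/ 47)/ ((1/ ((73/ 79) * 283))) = 640429/3713 = 172.48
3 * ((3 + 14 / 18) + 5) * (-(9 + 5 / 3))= -2528/9 = -280.89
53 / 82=0.65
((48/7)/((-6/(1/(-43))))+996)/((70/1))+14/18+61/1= 76.01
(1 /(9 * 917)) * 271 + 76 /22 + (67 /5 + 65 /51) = 140147237/7716555 = 18.16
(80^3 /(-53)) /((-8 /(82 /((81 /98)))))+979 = 518506847/4293 = 120779.61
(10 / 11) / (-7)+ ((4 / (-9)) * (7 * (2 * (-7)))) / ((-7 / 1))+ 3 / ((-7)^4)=-1509589/237699 = -6.35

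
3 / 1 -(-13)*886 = 11521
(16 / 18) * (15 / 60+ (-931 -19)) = -7598/9 = -844.22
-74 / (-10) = 37/5 = 7.40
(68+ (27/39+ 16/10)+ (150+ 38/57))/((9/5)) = 43087/351 = 122.75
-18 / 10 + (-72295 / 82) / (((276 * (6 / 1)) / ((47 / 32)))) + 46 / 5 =143788403/21726720 = 6.62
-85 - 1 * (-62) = -23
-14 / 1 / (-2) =7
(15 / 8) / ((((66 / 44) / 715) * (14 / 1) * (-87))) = -3575/4872 = -0.73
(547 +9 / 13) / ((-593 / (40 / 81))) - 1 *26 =-26.46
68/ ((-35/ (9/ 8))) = -153/70 = -2.19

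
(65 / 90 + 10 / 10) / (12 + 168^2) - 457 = -232269305/508248 = -457.00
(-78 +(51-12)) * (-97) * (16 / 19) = 60528/19 = 3185.68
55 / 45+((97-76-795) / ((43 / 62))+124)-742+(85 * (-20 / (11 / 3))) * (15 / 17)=-212045/99 = -2141.87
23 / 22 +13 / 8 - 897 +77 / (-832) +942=435433/9152 = 47.58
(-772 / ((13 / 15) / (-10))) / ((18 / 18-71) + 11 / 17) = -656200/5109 = -128.44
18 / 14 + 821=5756/7 = 822.29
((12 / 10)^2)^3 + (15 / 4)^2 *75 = 264418371/250000 = 1057.67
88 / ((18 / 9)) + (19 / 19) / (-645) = 28379/645 = 44.00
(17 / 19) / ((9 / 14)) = 238/171 = 1.39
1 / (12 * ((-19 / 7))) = -7/228 = -0.03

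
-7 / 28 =-0.25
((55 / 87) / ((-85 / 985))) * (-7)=75845/1479 = 51.28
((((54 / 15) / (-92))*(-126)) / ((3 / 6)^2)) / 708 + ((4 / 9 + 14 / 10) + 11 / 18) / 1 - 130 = -15573601/122130 = -127.52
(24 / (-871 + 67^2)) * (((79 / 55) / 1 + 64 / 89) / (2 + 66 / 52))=365768/83631075 = 0.00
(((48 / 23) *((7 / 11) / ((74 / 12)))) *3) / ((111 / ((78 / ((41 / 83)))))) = 13051584/14200637 = 0.92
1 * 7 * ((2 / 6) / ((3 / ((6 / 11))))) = 0.42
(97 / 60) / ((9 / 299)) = 29003/540 = 53.71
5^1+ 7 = 12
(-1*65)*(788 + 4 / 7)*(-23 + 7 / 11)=88264800/77 = 1146296.10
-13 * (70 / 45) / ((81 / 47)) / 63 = -1222/6561 = -0.19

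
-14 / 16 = -0.88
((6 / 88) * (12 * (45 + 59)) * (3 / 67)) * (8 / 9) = 2496/737 = 3.39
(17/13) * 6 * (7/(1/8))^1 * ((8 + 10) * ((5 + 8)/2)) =51408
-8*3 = -24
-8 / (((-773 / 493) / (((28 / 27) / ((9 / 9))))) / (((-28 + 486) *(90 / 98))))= 36127040/16233 = 2225.53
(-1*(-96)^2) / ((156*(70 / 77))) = -4224/65 = -64.98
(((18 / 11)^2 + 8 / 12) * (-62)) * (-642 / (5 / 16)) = 425979.56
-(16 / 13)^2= -256/169 = -1.51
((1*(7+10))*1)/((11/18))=306/11 = 27.82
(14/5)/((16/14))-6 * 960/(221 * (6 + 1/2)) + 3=82757/57460 = 1.44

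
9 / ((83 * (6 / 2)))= 3/83 = 0.04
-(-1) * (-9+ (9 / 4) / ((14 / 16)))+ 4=-17/7 = -2.43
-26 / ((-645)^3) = 26/268336125 = 0.00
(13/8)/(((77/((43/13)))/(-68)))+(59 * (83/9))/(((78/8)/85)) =4738.79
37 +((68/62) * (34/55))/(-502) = 15833757/427955 = 37.00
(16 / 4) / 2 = 2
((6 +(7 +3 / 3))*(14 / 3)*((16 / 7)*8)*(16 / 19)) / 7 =8192/57 = 143.72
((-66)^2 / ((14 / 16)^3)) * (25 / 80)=696960/343 = 2031.95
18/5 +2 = 28/5 = 5.60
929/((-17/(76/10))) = -35302/85 = -415.32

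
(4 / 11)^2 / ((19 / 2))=32/2299 = 0.01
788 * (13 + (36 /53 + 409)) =17652776/53 = 333071.25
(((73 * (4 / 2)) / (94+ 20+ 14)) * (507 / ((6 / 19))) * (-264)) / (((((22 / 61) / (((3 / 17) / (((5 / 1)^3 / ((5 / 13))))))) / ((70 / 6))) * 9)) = -7699237/8160 = -943.53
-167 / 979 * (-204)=34068/979 = 34.80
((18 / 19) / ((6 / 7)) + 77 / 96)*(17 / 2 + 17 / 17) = 3479/192 = 18.12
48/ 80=3/5 = 0.60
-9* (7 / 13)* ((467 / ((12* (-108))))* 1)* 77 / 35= 35959/9360 = 3.84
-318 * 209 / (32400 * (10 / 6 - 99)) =11077/525600 = 0.02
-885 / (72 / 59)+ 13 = -17093/24 = -712.21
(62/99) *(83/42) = 2573/2079 = 1.24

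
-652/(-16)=163/4 = 40.75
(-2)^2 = 4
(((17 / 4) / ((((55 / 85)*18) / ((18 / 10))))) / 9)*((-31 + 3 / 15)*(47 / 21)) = -5.03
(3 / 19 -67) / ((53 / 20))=-25400/1007 = -25.22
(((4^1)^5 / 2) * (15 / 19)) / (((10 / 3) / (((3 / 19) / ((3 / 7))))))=16128/361 = 44.68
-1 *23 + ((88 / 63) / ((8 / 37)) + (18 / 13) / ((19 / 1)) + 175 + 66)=3493961/15561 = 224.53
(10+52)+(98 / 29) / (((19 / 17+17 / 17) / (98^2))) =4016248/261 = 15387.92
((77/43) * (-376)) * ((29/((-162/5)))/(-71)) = -2099020/247293 = -8.49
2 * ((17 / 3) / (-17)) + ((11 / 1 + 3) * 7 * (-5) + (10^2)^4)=299998528/3 = 99999509.33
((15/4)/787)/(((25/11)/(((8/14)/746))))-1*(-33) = 678102843/20548570 = 33.00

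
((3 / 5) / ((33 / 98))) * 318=31164/55 = 566.62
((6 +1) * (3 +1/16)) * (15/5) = 1029/16 = 64.31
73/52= 1.40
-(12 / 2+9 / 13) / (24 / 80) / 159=-290/2067 = -0.14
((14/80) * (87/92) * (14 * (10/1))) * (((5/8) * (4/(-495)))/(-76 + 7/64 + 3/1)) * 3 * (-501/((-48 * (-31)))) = -237307/146350380 = 0.00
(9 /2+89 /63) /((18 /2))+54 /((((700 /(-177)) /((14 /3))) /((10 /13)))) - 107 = -11451469/73710 = -155.36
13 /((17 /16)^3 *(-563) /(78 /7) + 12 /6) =-4153344/18723157 = -0.22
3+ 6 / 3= 5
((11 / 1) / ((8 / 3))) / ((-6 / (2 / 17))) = -11/136 = -0.08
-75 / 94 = -0.80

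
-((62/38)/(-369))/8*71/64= 2201/3589632 = 0.00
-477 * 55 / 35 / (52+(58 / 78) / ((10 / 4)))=-14.33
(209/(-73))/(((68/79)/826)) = -6819043/2482 = -2747.40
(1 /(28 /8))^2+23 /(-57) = -899/2793 = -0.32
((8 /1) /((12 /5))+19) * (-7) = -469/3 = -156.33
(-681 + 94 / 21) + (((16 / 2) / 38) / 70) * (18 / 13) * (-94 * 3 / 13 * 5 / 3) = -676.67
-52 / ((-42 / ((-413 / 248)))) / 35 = -767/13020 = -0.06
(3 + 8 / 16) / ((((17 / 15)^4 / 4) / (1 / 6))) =118125/83521 = 1.41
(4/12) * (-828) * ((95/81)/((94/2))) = -8740/1269 = -6.89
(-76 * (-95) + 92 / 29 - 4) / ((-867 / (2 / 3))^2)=837424/196190829 = 0.00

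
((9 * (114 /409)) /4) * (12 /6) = 513/409 = 1.25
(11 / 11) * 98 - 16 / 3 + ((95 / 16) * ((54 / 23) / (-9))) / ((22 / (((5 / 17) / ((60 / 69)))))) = 3326249/35904 = 92.64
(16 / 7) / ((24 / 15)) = 10/7 = 1.43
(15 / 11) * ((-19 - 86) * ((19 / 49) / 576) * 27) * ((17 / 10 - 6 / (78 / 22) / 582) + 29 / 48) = -595467315/99427328 = -5.99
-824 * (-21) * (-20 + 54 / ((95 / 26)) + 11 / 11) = -73041.09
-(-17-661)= 678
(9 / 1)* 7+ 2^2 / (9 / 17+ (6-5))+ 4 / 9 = 66.06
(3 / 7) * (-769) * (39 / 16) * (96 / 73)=-539838/511 = -1056.43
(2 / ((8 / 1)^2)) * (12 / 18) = 1/48 = 0.02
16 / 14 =8/7 = 1.14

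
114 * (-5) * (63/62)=-17955/31 = -579.19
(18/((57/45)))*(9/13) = 2430/247 = 9.84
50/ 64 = 25/32 = 0.78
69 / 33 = 23/11 = 2.09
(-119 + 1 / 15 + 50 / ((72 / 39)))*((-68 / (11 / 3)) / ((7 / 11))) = 93687/35 = 2676.77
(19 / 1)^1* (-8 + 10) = 38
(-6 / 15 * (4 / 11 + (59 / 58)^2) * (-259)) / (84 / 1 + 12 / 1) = 1.51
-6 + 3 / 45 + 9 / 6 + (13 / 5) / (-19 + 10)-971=-17563/18 = -975.72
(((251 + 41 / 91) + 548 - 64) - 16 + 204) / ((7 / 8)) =672272/637 = 1055.37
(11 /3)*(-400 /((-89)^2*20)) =-220/23763 = -0.01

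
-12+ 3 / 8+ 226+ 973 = 9499/8 = 1187.38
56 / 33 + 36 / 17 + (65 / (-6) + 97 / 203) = -496597/75922 = -6.54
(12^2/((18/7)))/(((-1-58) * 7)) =-8/59 = -0.14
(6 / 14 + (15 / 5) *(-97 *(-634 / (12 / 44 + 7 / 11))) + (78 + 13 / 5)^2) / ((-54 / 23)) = -842996759/9450 = -89206.01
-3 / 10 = -0.30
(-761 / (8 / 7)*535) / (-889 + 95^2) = -2849945/65088 = -43.79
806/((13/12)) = 744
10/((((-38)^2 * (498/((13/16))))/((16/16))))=65/5752896 = 0.00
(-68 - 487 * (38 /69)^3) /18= -8.30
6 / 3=2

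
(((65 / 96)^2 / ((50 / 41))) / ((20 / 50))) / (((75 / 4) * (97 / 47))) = 325663/13409280 = 0.02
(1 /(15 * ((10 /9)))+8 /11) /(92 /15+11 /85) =22083/175670 = 0.13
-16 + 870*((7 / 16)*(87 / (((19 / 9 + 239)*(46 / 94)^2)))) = 146281145/262384 = 557.51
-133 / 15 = -8.87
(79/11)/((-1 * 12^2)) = -79/1584 = -0.05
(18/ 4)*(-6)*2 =-54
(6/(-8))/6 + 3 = 2.88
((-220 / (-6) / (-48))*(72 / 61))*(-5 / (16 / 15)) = 4125/976 = 4.23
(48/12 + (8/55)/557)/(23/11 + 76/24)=735288/966395 = 0.76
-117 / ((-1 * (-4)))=-117/4 = -29.25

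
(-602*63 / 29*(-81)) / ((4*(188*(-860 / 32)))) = -35721/6815 = -5.24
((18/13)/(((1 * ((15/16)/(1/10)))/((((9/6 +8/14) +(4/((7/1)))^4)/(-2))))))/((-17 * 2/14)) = 125508/1895075 = 0.07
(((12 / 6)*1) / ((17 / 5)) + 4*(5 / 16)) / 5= 25/68 = 0.37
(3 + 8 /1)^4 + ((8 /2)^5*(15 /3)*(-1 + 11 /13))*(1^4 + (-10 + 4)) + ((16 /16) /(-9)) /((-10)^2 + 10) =18579.46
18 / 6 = 3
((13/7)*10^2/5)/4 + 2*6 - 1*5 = 16.29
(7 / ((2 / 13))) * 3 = 273/2 = 136.50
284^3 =22906304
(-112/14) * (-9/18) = 4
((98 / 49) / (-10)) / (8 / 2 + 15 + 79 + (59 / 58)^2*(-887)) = 3364/13789875 = 0.00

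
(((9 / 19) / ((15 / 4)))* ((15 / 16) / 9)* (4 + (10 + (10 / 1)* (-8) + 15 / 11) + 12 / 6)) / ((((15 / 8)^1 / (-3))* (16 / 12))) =2067/2090 = 0.99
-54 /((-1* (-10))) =-5.40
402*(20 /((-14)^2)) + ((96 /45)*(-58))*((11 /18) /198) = 2419414/59535 = 40.64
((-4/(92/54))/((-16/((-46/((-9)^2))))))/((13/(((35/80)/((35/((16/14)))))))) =-1/10920 = 0.00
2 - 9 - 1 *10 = -17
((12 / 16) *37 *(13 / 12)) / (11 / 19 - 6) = -5.55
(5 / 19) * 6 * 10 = 300/19 = 15.79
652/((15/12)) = 2608/5 = 521.60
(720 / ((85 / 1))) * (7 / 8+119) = 17262/17 = 1015.41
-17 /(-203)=17/203 = 0.08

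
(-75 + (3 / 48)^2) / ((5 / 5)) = -75.00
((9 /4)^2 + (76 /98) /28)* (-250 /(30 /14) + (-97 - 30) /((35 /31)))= -134428807/115248 = -1166.43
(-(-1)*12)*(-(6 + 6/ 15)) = -384/5 = -76.80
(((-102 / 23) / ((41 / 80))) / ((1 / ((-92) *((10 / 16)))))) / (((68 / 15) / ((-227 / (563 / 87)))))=-88870500/23083 = -3850.04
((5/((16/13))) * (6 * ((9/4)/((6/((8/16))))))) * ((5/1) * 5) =14625/128 = 114.26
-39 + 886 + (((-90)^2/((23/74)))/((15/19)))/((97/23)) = 841399/97 = 8674.22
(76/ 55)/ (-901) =-76/49555 = 0.00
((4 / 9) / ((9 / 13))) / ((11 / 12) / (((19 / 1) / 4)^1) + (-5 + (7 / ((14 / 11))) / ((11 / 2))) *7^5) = -988/103463595 = 0.00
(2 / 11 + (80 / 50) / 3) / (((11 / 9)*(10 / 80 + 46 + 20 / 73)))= 206736/16393685 = 0.01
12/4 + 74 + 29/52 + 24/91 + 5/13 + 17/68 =14279/182 = 78.46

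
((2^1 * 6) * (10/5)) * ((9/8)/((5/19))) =513/5 = 102.60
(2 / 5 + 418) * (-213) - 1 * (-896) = -441116/5 = -88223.20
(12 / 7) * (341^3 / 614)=237910926/2149 = 110707.74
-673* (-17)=11441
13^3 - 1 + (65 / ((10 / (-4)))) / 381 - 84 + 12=809218/381 = 2123.93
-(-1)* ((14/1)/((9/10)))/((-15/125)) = -3500/27 = -129.63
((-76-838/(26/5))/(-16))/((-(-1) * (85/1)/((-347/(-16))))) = 3.78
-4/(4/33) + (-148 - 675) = -856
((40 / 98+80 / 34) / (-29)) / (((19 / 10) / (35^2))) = -575000/9367 = -61.39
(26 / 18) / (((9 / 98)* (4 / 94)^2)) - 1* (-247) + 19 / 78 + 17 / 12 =37632815/4212 = 8934.67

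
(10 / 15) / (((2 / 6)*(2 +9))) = 2/11 = 0.18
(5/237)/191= 5/45267 = 0.00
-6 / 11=-0.55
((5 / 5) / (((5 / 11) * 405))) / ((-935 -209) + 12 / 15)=-11/2314980 = 0.00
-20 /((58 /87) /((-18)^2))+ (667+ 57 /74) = -669865/74 = -9052.23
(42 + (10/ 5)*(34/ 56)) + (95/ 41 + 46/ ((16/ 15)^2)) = 3157865/36736 = 85.96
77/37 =2.08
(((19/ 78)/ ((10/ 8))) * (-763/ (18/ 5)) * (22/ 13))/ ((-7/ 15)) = 227810/1521 = 149.78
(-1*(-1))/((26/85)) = 85/26 = 3.27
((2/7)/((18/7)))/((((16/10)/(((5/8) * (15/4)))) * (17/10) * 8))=625/52224 = 0.01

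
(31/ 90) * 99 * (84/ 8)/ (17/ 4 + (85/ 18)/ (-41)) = 86.59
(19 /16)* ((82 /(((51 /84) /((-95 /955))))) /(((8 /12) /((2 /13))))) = -310821/84422 = -3.68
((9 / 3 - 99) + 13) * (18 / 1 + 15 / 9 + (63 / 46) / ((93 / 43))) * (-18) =21623907/713 = 30328.06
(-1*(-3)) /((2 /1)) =3/2 = 1.50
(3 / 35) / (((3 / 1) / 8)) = 8/35 = 0.23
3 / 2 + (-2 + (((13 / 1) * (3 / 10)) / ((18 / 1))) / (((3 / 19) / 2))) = 101/45 = 2.24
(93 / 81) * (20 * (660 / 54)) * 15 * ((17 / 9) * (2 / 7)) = 11594000/5103 = 2272.00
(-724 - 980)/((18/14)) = -3976/3 = -1325.33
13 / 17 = 0.76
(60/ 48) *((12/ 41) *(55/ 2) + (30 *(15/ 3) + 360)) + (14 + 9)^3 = 525397/41 = 12814.56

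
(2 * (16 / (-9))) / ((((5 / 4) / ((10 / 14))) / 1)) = -128/63 = -2.03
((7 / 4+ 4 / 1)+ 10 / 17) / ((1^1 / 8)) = 862/17 = 50.71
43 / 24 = 1.79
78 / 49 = 1.59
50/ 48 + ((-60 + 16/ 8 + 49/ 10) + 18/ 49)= -303943/5880 = -51.69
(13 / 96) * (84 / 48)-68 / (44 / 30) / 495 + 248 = 11529731/46464 = 248.14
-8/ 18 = -4/9 = -0.44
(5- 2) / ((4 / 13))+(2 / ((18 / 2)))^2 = 3175/324 = 9.80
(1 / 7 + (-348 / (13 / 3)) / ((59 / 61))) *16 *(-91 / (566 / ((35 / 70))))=1780084/16697 = 106.61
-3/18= -0.17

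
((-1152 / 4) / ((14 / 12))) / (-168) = 72/49 = 1.47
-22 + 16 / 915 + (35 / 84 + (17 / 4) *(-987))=-3857929/915 = -4216.32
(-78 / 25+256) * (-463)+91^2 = -2720061/25 = -108802.44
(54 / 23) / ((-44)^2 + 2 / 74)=1998/1647559 = 0.00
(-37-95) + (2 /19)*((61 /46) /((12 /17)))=-691171/5244 = -131.80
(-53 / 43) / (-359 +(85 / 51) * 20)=159/42011 = 0.00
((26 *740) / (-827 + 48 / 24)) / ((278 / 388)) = -746512/22935 = -32.55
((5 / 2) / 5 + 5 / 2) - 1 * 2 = 1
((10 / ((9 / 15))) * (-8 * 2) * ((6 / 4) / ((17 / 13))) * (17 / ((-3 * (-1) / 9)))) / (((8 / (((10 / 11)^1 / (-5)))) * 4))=975/11 = 88.64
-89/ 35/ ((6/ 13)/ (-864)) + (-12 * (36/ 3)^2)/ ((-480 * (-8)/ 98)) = 330129/70 = 4716.13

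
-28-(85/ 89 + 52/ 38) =-51277/1691 = -30.32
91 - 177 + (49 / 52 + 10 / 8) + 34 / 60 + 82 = -1.24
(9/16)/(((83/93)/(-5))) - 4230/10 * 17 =-9553833/1328 = -7194.15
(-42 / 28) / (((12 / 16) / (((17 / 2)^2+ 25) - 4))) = -373/2 = -186.50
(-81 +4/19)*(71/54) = -108985/1026 = -106.22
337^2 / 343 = 113569/343 = 331.10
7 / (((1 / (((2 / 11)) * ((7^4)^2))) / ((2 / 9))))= 1630448.77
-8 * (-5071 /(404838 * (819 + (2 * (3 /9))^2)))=20284/165871125 = 0.00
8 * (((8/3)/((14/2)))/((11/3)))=64/77 = 0.83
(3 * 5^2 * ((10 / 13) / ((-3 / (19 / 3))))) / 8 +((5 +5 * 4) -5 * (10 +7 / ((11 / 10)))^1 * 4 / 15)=-20665/1716 = -12.04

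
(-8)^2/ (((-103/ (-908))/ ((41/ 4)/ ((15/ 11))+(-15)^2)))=202680128/1545 = 131184.55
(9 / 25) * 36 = 324/25 = 12.96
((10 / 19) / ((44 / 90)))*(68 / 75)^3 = 314432/391875 = 0.80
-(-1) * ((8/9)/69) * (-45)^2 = 26.09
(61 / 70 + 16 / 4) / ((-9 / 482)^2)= 39611242/2835 = 13972.22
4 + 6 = 10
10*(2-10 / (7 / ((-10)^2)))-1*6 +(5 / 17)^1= -168299/119 = -1414.28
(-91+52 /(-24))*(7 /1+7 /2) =-3913/4 = -978.25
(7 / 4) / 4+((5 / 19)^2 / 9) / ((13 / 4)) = 297259/675792 = 0.44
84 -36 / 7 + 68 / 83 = 46292/581 = 79.68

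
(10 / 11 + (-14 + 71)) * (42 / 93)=8918/341 = 26.15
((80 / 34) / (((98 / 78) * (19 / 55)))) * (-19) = -85800/833 = -103.00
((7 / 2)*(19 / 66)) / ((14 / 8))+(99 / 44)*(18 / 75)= 1841/1650 = 1.12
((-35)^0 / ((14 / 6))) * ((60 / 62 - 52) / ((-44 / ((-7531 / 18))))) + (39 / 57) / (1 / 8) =-15743489/77748 = -202.49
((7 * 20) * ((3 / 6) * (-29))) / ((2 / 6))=-6090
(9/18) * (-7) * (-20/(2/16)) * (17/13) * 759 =7225680/13 = 555821.54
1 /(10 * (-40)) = -1/400 = 0.00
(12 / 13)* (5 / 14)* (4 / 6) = 20/91 = 0.22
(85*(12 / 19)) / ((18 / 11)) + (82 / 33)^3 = 32876722/682803 = 48.15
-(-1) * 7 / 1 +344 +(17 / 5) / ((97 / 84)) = 171663/485 = 353.94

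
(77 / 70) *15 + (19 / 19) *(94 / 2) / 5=259/10 = 25.90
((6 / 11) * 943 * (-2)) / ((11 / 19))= -215004/121 = -1776.89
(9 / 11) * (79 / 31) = 711/341 = 2.09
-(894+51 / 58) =-51903/58 = -894.88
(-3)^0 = 1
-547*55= -30085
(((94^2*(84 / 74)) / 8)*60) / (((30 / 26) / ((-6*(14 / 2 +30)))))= -14473368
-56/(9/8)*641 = -287168/9 = -31907.56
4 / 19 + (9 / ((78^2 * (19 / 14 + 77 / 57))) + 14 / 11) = 226512971/152657362 = 1.48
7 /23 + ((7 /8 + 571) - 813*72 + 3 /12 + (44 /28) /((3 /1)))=-223969213/3864 = -57963.05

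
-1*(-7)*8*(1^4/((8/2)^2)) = 7/2 = 3.50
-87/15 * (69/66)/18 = -0.34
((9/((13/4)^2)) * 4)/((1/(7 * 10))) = 40320/169 = 238.58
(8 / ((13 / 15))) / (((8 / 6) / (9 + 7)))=110.77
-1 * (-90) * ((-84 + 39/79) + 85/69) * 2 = -26908680/1817 = -14809.40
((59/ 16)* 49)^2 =8357881/256 = 32647.97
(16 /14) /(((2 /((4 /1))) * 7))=16/49 = 0.33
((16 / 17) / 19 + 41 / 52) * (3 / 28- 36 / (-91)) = 2575725/6113744 = 0.42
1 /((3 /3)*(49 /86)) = 86/49 = 1.76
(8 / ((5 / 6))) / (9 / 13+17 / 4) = 2496/1285 = 1.94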